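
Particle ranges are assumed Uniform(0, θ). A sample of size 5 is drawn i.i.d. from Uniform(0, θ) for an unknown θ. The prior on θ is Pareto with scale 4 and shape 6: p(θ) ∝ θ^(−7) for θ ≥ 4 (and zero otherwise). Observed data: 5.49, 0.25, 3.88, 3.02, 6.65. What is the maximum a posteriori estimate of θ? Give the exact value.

θ̂_MAP = 6.65

The Uniform(0, θ) likelihood is θ^(−n) for θ ≥ max(xᵢ), zero otherwise. Here max(xᵢ) = 6.65.
Posterior ∝ θ^(−7) · θ^(−5) = θ^(−12) on θ ≥ max(4, 6.65) = 6.65.
This density is strictly decreasing in θ, so the posterior mode lies at the lower boundary of the support.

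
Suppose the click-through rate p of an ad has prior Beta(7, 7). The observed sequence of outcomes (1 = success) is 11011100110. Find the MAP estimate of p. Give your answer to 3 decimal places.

p̂_MAP = 0.565

Prior: Beta(7, 7).
Data: 7 successes in 11 trials (from the sequence). The binomial likelihood contributes p^7(1−p)^4, so the posterior is Beta(7+7, 7+4) = Beta(14, 11).
For Beta(a, b) with a, b > 1 the mode is (a−1)/(a+b−2) = 13/23 ≈ 0.565.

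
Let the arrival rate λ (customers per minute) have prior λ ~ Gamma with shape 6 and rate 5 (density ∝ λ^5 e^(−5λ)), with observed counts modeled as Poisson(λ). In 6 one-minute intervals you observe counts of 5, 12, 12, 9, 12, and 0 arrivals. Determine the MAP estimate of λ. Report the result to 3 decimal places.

λ̂_MAP = 5.000

Σxᵢ = 5+12+12+9+12+0 = 50, with n = 6.
Posterior ∝ λ^5e^(−5λ) · λ^50e^(−6λ) = λ^55e^(−11λ), i.e. Gamma(shape=56, rate=11).
The mode of a Gamma(a, b) with a ≥ 1 (shape–rate) is (a−1)/b = 55/11 ≈ 5.000.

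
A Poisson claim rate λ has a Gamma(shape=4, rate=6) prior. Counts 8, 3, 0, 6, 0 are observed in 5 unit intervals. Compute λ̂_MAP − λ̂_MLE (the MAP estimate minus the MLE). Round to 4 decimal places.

MAP − MLE = -1.5818

Σxᵢ = 17. Posterior is Gamma(21, 11); MAP = (21−1)/11 = 20/11 ≈ 1.81818.
MLE = x̄ = 17/5 ≈ 3.40000.
Difference = 20/11 − 17/5 = -87/55 ≈ -1.5818.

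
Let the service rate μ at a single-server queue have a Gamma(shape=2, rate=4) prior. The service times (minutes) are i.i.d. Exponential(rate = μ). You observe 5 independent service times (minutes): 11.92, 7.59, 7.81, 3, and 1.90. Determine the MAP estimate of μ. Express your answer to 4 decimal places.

μ̂_MAP = 0.1657

The Exponential(rate=μ) likelihood is ∝ μ^n e^(−μΣtᵢ). Here n = 5 and Σtᵢ = 11.92 + 7.59 + 7.81 + 3 + 1.90 = 32.22.
Posterior ∝ μe^(−4μ) · μ^5e^(−32.22μ) = μ^6e^(−36.22μ), i.e. Gamma(7, 36.22).
Mode = (a−1)/b = 6/36.22 ≈ 0.1657.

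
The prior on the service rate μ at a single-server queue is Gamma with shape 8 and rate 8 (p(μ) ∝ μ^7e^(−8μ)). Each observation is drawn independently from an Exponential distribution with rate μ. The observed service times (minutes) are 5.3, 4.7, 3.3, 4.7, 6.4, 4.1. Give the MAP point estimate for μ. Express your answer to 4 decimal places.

μ̂_MAP = 0.3562

The Exponential(rate=μ) likelihood is ∝ μ^n e^(−μΣtᵢ). Here n = 6 and Σtᵢ = 5.3 + 4.7 + 3.3 + 4.7 + 6.4 + 4.1 = 28.5.
Posterior ∝ μ^7e^(−8μ) · μ^6e^(−28.5μ) = μ^13e^(−36.5μ), i.e. Gamma(14, 36.5).
Mode = (a−1)/b = 13/36.5 ≈ 0.3562.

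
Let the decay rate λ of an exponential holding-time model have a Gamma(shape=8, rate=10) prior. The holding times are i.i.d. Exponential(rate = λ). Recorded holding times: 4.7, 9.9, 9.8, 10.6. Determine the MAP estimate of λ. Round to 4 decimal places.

λ̂_MAP = 0.2444

The Exponential(rate=λ) likelihood is ∝ λ^n e^(−λΣtᵢ). Here n = 4 and Σtᵢ = 4.7 + 9.9 + 9.8 + 10.6 = 35.
Posterior ∝ λ^7e^(−10λ) · λ^4e^(−35λ) = λ^11e^(−45λ), i.e. Gamma(12, 45).
Mode = (a−1)/b = 11/45 ≈ 0.2444.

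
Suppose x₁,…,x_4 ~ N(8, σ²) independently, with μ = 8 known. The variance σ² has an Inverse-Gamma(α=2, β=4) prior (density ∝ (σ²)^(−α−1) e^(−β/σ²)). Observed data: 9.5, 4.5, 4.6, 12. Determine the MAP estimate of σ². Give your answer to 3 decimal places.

Sum of squared deviations about the known mean: SS = (9.5−8)² + (4.5−8)² + (4.6−8)² + (12−8)² = 42.06.
The Normal likelihood contributes (σ²)^(−n/2) exp(−SS/(2σ²)), so the posterior is Inverse-Gamma(α + n/2, β + SS/2) = Inverse-Gamma(4, 25.03).
The mode of Inverse-Gamma(a, b) is b/(a+1) = 25.03/5 ≈ 5.006.

σ̂²_MAP = 5.006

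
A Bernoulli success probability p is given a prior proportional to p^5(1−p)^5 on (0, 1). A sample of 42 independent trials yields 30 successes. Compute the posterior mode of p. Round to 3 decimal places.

The prior density ∝ p^5(1−p)^5 is the kernel of Beta(6, 6).
Data: 30 successes in 42 trials. The binomial likelihood contributes p^30(1−p)^12, so the posterior is Beta(6+30, 6+12) = Beta(36, 18).
For Beta(a, b) with a, b > 1 the mode is (a−1)/(a+b−2) = 35/52 ≈ 0.673.

p̂_MAP = 0.673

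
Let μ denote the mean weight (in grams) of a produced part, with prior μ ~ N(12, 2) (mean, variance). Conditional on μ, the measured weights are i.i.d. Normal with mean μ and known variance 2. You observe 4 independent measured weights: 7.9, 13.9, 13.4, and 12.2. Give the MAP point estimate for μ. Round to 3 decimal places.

n = 4; x̄ = (7.9 + 13.9 + 13.4 + 12.2)/4 = 47.4/4 = 11.85.
For a Normal prior and Normal likelihood with known variance, the posterior is Normal; its mode equals its mean, the precision-weighted average.
Prior precision 1/σ₀² = 1/2 = 0.5; data precision n/σ² = 4/2 = 2.
μ̂ = (0.5·12 + 2·11.85) / (0.5 + 2) = 29.7/2.5 = 11.880.

μ̂_MAP = 11.880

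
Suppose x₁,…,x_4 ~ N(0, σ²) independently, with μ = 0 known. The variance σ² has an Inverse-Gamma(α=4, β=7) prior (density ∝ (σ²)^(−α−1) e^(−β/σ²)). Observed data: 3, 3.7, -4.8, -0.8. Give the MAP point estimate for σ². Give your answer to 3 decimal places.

Sum of squared deviations about the known mean: SS = (3−0)² + (3.7−0)² + (-4.8−0)² + (-0.8−0)² = 46.37.
The Normal likelihood contributes (σ²)^(−n/2) exp(−SS/(2σ²)), so the posterior is Inverse-Gamma(α + n/2, β + SS/2) = Inverse-Gamma(6, 30.185).
The mode of Inverse-Gamma(a, b) is b/(a+1) = 30.185/7 ≈ 4.312.

σ̂²_MAP = 4.312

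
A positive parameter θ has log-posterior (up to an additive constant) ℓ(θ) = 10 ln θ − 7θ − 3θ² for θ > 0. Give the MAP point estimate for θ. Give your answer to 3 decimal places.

ℓ'(θ) = 10/θ − 7 − 6θ. Setting this to zero and multiplying by θ: 6θ² + 7θ − 10 = 0.
θ = (−7 + √(7² + 4·6·10)) / (2·6) = (−7 + √289) / 12 = (−7 + 17)/12 = 5/6.
ℓ''(θ) = −10/θ² − 6 < 0, confirming a maximum.

θ̂_MAP = 0.833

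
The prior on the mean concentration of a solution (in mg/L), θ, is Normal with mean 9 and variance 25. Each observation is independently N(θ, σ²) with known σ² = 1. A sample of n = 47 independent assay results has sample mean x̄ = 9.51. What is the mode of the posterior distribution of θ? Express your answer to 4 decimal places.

n = 47, x̄ = 9.51.
For a Normal prior and Normal likelihood with known variance, the posterior is Normal; its mode equals its mean, the precision-weighted average.
Prior precision 1/σ₀² = 1/25 = 0.04; data precision n/σ² = 47/1 = 47.
θ̂ = (0.04·9 + 47·9.51) / (0.04 + 47) = 447.33/47.04 = 14911/1568 ≈ 9.5096.

θ̂_MAP = 9.5096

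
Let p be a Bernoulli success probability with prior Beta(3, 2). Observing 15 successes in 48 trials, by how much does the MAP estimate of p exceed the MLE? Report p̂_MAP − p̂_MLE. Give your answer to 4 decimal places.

MAP − MLE = 0.0208

Posterior is Beta(18, 35); MAP = (18−1)/(53−2) = 17/51 ≈ 0.33333.
MLE ignores the prior: p̂_MLE = k/n = 15/48 ≈ 0.31250.
Difference = 17/51 − 15/48 = 1/48 ≈ 0.0208.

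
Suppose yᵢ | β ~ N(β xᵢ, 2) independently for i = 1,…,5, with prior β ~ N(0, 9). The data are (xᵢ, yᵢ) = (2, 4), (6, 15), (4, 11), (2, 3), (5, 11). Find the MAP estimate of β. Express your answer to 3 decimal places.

β̂_MAP = 2.382

log p(β | y) = −Σ(yᵢ − βxᵢ)²/(2·2) − β²/(2·9) + const.
Setting the derivative to zero: Σxᵢ(yᵢ − βxᵢ)/2 − β/9 = 0, so β = Σxᵢyᵢ / (Σxᵢ² + σ²/τ²).
Σxᵢyᵢ = 2·4 + 6·15 + 4·11 + 2·3 + 5·11 = 203; Σxᵢ² = 85; σ²/τ² = 2/9.
β̂_MAP = 203 / (85 + 2/9) = 203/(767/9) = 1827/767 ≈ 2.382.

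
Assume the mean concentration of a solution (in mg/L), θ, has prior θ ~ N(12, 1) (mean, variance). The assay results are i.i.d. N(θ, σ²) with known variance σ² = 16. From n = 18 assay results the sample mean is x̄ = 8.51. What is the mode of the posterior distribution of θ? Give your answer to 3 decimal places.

θ̂_MAP = 10.152

n = 18, x̄ = 8.51.
For a Normal prior and Normal likelihood with known variance, the posterior is Normal; its mode equals its mean, the precision-weighted average.
Prior precision 1/σ₀² = 1/1 = 1; data precision n/σ² = 18/16 = 1.125.
θ̂ = (1·12 + 1.125·8.51) / (1 + 1.125) = 21.57375/2.125 = 17259/1700 ≈ 10.152.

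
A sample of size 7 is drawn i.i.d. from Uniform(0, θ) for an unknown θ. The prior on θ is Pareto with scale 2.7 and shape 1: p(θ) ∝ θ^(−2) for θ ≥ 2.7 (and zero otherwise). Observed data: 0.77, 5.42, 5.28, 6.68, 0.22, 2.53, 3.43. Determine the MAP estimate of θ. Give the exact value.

θ̂_MAP = 6.68

The Uniform(0, θ) likelihood is θ^(−n) for θ ≥ max(xᵢ), zero otherwise. Here max(xᵢ) = 6.68.
Posterior ∝ θ^(−2) · θ^(−7) = θ^(−9) on θ ≥ max(2.7, 6.68) = 6.68.
This density is strictly decreasing in θ, so the posterior mode lies at the lower boundary of the support.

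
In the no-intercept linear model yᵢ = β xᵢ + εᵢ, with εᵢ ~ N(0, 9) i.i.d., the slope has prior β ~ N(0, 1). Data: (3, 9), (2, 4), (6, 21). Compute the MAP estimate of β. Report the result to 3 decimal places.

β̂_MAP = 2.776

log p(β | y) = −Σ(yᵢ − βxᵢ)²/(2·9) − β²/(2·1) + const.
Setting the derivative to zero: Σxᵢ(yᵢ − βxᵢ)/9 − β/1 = 0, so β = Σxᵢyᵢ / (Σxᵢ² + σ²/τ²).
Σxᵢyᵢ = 3·9 + 2·4 + 6·21 = 161; Σxᵢ² = 49; σ²/τ² = 9.
β̂_MAP = 161 / (49 + 9) = 161/58 ≈ 2.776.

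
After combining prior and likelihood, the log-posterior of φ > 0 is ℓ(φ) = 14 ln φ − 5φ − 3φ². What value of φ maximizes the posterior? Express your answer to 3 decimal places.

φ̂_MAP = 1.167

ℓ'(φ) = 14/φ − 5 − 6φ. Setting this to zero and multiplying by φ: 6φ² + 5φ − 14 = 0.
φ = (−5 + √(5² + 4·6·14)) / (2·6) = (−5 + √361) / 12 = (−5 + 19)/12 = 7/6.
ℓ''(φ) = −14/φ² − 6 < 0, confirming a maximum.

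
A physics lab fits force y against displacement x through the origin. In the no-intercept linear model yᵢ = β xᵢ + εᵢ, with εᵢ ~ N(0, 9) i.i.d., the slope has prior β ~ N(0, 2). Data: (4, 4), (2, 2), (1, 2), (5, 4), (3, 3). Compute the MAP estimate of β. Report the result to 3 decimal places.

β̂_MAP = 0.857

log p(β | y) = −Σ(yᵢ − βxᵢ)²/(2·9) − β²/(2·2) + const.
Setting the derivative to zero: Σxᵢ(yᵢ − βxᵢ)/9 − β/2 = 0, so β = Σxᵢyᵢ / (Σxᵢ² + σ²/τ²).
Σxᵢyᵢ = 4·4 + 2·2 + 1·2 + 5·4 + 3·3 = 51; Σxᵢ² = 55; σ²/τ² = 4.5.
β̂_MAP = 51 / (55 + 4.5) = 51/59.5 ≈ 0.857.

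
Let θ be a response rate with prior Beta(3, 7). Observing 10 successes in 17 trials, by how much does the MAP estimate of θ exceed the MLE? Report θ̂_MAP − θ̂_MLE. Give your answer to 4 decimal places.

Posterior is Beta(13, 14); MAP = (13−1)/(27−2) = 12/25 ≈ 0.48000.
MLE ignores the prior: θ̂_MLE = k/n = 10/17 ≈ 0.58824.
Difference = 12/25 − 10/17 = -46/425 ≈ -0.1082.

MAP − MLE = -0.1082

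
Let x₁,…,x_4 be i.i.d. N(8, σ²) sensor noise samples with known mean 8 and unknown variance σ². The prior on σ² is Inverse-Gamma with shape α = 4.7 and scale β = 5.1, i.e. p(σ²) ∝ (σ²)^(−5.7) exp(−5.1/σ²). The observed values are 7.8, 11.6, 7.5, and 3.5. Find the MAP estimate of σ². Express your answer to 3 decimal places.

σ̂²_MAP = 2.838

Sum of squared deviations about the known mean: SS = (7.8−8)² + (11.6−8)² + (7.5−8)² + (3.5−8)² = 33.5.
The Normal likelihood contributes (σ²)^(−n/2) exp(−SS/(2σ²)), so the posterior is Inverse-Gamma(α + n/2, β + SS/2) = Inverse-Gamma(6.7, 21.85).
The mode of Inverse-Gamma(a, b) is b/(a+1) = 21.85/7.7 ≈ 2.838.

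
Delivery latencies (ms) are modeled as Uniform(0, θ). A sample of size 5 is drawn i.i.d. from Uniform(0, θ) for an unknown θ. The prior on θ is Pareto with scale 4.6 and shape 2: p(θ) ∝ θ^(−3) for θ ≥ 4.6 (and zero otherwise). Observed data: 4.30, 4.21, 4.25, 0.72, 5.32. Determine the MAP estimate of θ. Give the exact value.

The Uniform(0, θ) likelihood is θ^(−n) for θ ≥ max(xᵢ), zero otherwise. Here max(xᵢ) = 5.32.
Posterior ∝ θ^(−3) · θ^(−5) = θ^(−8) on θ ≥ max(4.6, 5.32) = 5.32.
This density is strictly decreasing in θ, so the posterior mode lies at the lower boundary of the support.

θ̂_MAP = 5.32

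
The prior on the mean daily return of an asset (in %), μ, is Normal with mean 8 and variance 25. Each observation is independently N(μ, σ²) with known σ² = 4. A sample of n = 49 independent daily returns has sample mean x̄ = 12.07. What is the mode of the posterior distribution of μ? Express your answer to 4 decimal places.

n = 49, x̄ = 12.07.
For a Normal prior and Normal likelihood with known variance, the posterior is Normal; its mode equals its mean, the precision-weighted average.
Prior precision 1/σ₀² = 1/25 = 0.04; data precision n/σ² = 49/4 = 12.25.
μ̂ = (0.04·8 + 12.25·12.07) / (0.04 + 12.25) = 148.1775/12.29 = 59271/4916 ≈ 12.0568.

μ̂_MAP = 12.0568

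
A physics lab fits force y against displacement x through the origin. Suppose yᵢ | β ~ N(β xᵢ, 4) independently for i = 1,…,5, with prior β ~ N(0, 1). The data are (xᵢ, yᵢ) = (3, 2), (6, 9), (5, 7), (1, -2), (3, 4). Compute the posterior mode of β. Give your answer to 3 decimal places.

β̂_MAP = 1.250

log p(β | y) = −Σ(yᵢ − βxᵢ)²/(2·4) − β²/(2·1) + const.
Setting the derivative to zero: Σxᵢ(yᵢ − βxᵢ)/4 − β/1 = 0, so β = Σxᵢyᵢ / (Σxᵢ² + σ²/τ²).
Σxᵢyᵢ = 3·2 + 6·9 + 5·7 + 1·(-2) + 3·4 = 105; Σxᵢ² = 80; σ²/τ² = 4.
β̂_MAP = 105 / (80 + 4) = 105/84 ≈ 1.250.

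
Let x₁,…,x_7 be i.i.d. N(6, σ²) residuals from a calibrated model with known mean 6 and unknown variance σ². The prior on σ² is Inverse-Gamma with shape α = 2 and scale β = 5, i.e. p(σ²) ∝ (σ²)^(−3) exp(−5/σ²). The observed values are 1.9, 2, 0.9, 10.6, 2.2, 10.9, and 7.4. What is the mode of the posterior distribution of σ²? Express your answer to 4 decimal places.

Sum of squared deviations about the known mean: SS = (1.9−6)² + (2−6)² + (0.9−6)² + (10.6−6)² + (2.2−6)² + (10.9−6)² + (7.4−6)² = 120.39.
The Normal likelihood contributes (σ²)^(−n/2) exp(−SS/(2σ²)), so the posterior is Inverse-Gamma(α + n/2, β + SS/2) = Inverse-Gamma(5.5, 65.195).
The mode of Inverse-Gamma(a, b) is b/(a+1) = 65.195/6.5 ≈ 10.0300.

σ̂²_MAP = 10.0300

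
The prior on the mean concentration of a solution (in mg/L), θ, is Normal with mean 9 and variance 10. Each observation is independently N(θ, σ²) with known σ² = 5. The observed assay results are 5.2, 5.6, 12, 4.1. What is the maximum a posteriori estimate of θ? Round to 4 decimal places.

θ̂_MAP = 6.9778

n = 4; x̄ = (5.2 + 5.6 + 12 + 4.1)/4 = 26.9/4 = 6.725.
For a Normal prior and Normal likelihood with known variance, the posterior is Normal; its mode equals its mean, the precision-weighted average.
Prior precision 1/σ₀² = 1/10 = 0.1; data precision n/σ² = 4/5 = 0.8.
θ̂ = (0.1·9 + 0.8·6.725) / (0.1 + 0.8) = 6.28/0.9 = 314/45 ≈ 6.9778.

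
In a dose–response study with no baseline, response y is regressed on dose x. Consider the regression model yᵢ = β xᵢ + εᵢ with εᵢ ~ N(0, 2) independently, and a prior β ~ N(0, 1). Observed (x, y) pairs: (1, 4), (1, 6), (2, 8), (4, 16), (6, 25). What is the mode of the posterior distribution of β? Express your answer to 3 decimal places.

β̂_MAP = 4.000

log p(β | y) = −Σ(yᵢ − βxᵢ)²/(2·2) − β²/(2·1) + const.
Setting the derivative to zero: Σxᵢ(yᵢ − βxᵢ)/2 − β/1 = 0, so β = Σxᵢyᵢ / (Σxᵢ² + σ²/τ²).
Σxᵢyᵢ = 1·4 + 1·6 + 2·8 + 4·16 + 6·25 = 240; Σxᵢ² = 58; σ²/τ² = 2.
β̂_MAP = 240 / (58 + 2) = 240/60 ≈ 4.000.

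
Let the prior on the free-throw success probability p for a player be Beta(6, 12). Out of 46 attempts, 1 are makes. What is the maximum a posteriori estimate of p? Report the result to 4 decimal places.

p̂_MAP = 0.0968

Prior: Beta(6, 12).
Data: 1 success in 46 trials. The binomial likelihood contributes p(1−p)^45, so the posterior is Beta(6+1, 12+45) = Beta(7, 57).
For Beta(a, b) with a, b > 1 the mode is (a−1)/(a+b−2) = 6/62 ≈ 0.0968.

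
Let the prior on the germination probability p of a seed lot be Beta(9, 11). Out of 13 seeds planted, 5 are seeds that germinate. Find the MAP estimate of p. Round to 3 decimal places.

Prior: Beta(9, 11).
Data: 5 successes in 13 trials. The binomial likelihood contributes p^5(1−p)^8, so the posterior is Beta(9+5, 11+8) = Beta(14, 19).
For Beta(a, b) with a, b > 1 the mode is (a−1)/(a+b−2) = 13/31 ≈ 0.419.

p̂_MAP = 0.419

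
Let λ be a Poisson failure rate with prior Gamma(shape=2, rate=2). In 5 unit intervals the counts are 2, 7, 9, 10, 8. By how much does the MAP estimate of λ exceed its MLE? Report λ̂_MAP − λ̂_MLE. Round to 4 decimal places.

MAP − MLE = -1.9143

Σxᵢ = 36. Posterior is Gamma(38, 7); MAP = (38−1)/7 = 37/7 ≈ 5.28571.
MLE = x̄ = 36/5 ≈ 7.20000.
Difference = 37/7 − 36/5 = -67/35 ≈ -1.9143.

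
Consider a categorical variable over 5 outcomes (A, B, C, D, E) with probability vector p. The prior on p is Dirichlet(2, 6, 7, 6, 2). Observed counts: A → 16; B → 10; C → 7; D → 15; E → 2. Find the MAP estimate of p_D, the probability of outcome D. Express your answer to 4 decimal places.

MAP estimate of p_D = 0.2941

The posterior is Dirichlet(αᵢ + nᵢ) = Dirichlet(18, 16, 14, 21, 4).
For a Dirichlet(a₁,…,a_K) with all aᵢ > 1, the mode has j-th component (aⱼ − 1)/(Σaᵢ − K).
Here Σaᵢ = 73 and K = 5, so p_D = (21 − 1)/(73 − 5) = 20/68 ≈ 0.2941.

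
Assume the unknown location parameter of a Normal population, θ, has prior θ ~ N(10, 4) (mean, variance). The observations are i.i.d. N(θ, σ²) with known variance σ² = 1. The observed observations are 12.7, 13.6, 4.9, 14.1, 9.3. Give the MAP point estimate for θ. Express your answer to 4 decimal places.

θ̂_MAP = 10.8762

n = 5; x̄ = (12.7 + 13.6 + 4.9 + 14.1 + 9.3)/5 = 54.6/5 = 10.92.
For a Normal prior and Normal likelihood with known variance, the posterior is Normal; its mode equals its mean, the precision-weighted average.
Prior precision 1/σ₀² = 1/4 = 0.25; data precision n/σ² = 5/1 = 5.
θ̂ = (0.25·10 + 5·10.92) / (0.25 + 5) = 57.1/5.25 = 1142/105 ≈ 10.8762.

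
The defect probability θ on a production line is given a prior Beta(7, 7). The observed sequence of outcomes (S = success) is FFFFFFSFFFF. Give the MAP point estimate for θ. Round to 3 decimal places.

θ̂_MAP = 0.304

Prior: Beta(7, 7).
Data: 1 success in 11 trials (from the sequence). The binomial likelihood contributes θ(1−θ)^10, so the posterior is Beta(7+1, 7+10) = Beta(8, 17).
For Beta(a, b) with a, b > 1 the mode is (a−1)/(a+b−2) = 7/23 ≈ 0.304.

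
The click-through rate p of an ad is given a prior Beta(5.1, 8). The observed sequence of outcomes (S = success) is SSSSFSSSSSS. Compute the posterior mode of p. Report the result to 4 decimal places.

Prior: Beta(5.1, 8).
Data: 10 successes in 11 trials (from the sequence). The binomial likelihood contributes p^10(1−p)^1, so the posterior is Beta(5.1+10, 8+1) = Beta(15.1, 9).
For Beta(a, b) with a, b > 1 the mode is (a−1)/(a+b−2) = 14.1/22.1 ≈ 0.6380.

p̂_MAP = 0.6380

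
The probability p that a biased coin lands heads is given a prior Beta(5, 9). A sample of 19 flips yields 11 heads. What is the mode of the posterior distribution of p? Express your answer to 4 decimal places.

p̂_MAP = 0.4839

Prior: Beta(5, 9).
Data: 11 successes in 19 trials. The binomial likelihood contributes p^11(1−p)^8, so the posterior is Beta(5+11, 9+8) = Beta(16, 17).
For Beta(a, b) with a, b > 1 the mode is (a−1)/(a+b−2) = 15/31 ≈ 0.4839.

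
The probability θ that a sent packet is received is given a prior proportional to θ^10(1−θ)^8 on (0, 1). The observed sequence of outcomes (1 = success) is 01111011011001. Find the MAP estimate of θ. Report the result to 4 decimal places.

The prior density ∝ θ^10(1−θ)^8 is the kernel of Beta(11, 9).
Data: 9 successes in 14 trials (from the sequence). The binomial likelihood contributes θ^9(1−θ)^5, so the posterior is Beta(11+9, 9+5) = Beta(20, 14).
For Beta(a, b) with a, b > 1 the mode is (a−1)/(a+b−2) = 19/32 ≈ 0.5938.

θ̂_MAP = 0.5938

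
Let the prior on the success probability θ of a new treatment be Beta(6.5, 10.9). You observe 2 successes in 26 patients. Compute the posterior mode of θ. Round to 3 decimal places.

θ̂_MAP = 0.181

Prior: Beta(6.5, 10.9).
Data: 2 successes in 26 trials. The binomial likelihood contributes θ^2(1−θ)^24, so the posterior is Beta(6.5+2, 10.9+24) = Beta(8.5, 34.9).
For Beta(a, b) with a, b > 1 the mode is (a−1)/(a+b−2) = 7.5/41.4 ≈ 0.181.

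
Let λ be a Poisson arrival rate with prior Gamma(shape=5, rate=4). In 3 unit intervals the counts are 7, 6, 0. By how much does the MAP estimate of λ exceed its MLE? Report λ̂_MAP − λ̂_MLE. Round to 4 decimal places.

MAP − MLE = -1.9048

Σxᵢ = 13. Posterior is Gamma(18, 7); MAP = (18−1)/7 = 17/7 ≈ 2.42857.
MLE = x̄ = 13/3 ≈ 4.33333.
Difference = 17/7 − 13/3 = -40/21 ≈ -1.9048.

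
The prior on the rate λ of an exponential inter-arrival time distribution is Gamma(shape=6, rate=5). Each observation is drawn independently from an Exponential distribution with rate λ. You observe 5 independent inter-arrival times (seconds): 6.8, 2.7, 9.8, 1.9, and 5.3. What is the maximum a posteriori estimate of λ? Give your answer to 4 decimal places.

The Exponential(rate=λ) likelihood is ∝ λ^n e^(−λΣtᵢ). Here n = 5 and Σtᵢ = 6.8 + 2.7 + 9.8 + 1.9 + 5.3 = 26.5.
Posterior ∝ λ^5e^(−5λ) · λ^5e^(−26.5λ) = λ^10e^(−31.5λ), i.e. Gamma(11, 31.5).
Mode = (a−1)/b = 10/31.5 ≈ 0.3175.

λ̂_MAP = 0.3175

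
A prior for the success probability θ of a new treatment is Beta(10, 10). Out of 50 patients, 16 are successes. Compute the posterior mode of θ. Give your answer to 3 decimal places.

θ̂_MAP = 0.368

Prior: Beta(10, 10).
Data: 16 successes in 50 trials. The binomial likelihood contributes θ^16(1−θ)^34, so the posterior is Beta(10+16, 10+34) = Beta(26, 44).
For Beta(a, b) with a, b > 1 the mode is (a−1)/(a+b−2) = 25/68 ≈ 0.368.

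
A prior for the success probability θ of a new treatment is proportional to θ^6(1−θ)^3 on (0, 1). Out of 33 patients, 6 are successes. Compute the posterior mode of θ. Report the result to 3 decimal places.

θ̂_MAP = 0.286

The prior density ∝ θ^6(1−θ)^3 is the kernel of Beta(7, 4).
Data: 6 successes in 33 trials. The binomial likelihood contributes θ^6(1−θ)^27, so the posterior is Beta(7+6, 4+27) = Beta(13, 31).
For Beta(a, b) with a, b > 1 the mode is (a−1)/(a+b−2) = 12/42 ≈ 0.286.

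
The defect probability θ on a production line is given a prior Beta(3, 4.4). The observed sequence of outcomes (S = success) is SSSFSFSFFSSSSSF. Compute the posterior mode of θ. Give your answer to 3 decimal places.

θ̂_MAP = 0.588

Prior: Beta(3, 4.4).
Data: 10 successes in 15 trials (from the sequence). The binomial likelihood contributes θ^10(1−θ)^5, so the posterior is Beta(3+10, 4.4+5) = Beta(13, 9.4).
For Beta(a, b) with a, b > 1 the mode is (a−1)/(a+b−2) = 12/20.4 ≈ 0.588.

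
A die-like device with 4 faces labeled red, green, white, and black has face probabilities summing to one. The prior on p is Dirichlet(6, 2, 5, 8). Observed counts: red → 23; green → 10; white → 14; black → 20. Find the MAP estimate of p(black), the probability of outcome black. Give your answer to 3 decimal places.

MAP estimate of p(black) = 0.321

The posterior is Dirichlet(αᵢ + nᵢ) = Dirichlet(29, 12, 19, 28).
For a Dirichlet(a₁,…,a_K) with all aᵢ > 1, the mode has j-th component (aⱼ − 1)/(Σaᵢ − K).
Here Σaᵢ = 88 and K = 4, so p(black) = (28 − 1)/(88 − 4) = 27/84 ≈ 0.321.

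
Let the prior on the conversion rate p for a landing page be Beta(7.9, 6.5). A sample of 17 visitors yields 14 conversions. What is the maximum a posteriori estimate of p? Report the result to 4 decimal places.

Prior: Beta(7.9, 6.5).
Data: 14 successes in 17 trials. The binomial likelihood contributes p^14(1−p)^3, so the posterior is Beta(7.9+14, 6.5+3) = Beta(21.9, 9.5).
For Beta(a, b) with a, b > 1 the mode is (a−1)/(a+b−2) = 20.9/29.4 ≈ 0.7109.

p̂_MAP = 0.7109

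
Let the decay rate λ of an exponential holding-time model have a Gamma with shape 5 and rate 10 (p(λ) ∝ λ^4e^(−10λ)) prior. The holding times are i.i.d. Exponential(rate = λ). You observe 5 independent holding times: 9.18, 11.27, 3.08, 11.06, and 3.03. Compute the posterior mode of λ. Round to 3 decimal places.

λ̂_MAP = 0.189

The Exponential(rate=λ) likelihood is ∝ λ^n e^(−λΣtᵢ). Here n = 5 and Σtᵢ = 9.18 + 11.27 + 3.08 + 11.06 + 3.03 = 37.62.
Posterior ∝ λ^4e^(−10λ) · λ^5e^(−37.62λ) = λ^9e^(−47.62λ), i.e. Gamma(10, 47.62).
Mode = (a−1)/b = 9/47.62 ≈ 0.189.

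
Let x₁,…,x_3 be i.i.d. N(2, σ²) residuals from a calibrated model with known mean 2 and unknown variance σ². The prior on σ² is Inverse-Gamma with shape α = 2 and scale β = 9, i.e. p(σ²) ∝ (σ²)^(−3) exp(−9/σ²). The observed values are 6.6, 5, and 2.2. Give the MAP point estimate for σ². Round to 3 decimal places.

σ̂²_MAP = 5.356

Sum of squared deviations about the known mean: SS = (6.6−2)² + (5−2)² + (2.2−2)² = 30.2.
The Normal likelihood contributes (σ²)^(−n/2) exp(−SS/(2σ²)), so the posterior is Inverse-Gamma(α + n/2, β + SS/2) = Inverse-Gamma(3.5, 24.1).
The mode of Inverse-Gamma(a, b) is b/(a+1) = 24.1/4.5 ≈ 5.356.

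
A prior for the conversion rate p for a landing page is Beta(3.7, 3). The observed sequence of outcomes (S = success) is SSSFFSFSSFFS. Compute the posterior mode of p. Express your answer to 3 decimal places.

Prior: Beta(3.7, 3).
Data: 7 successes in 12 trials (from the sequence). The binomial likelihood contributes p^7(1−p)^5, so the posterior is Beta(3.7+7, 3+5) = Beta(10.7, 8).
For Beta(a, b) with a, b > 1 the mode is (a−1)/(a+b−2) = 9.7/16.7 ≈ 0.581.

p̂_MAP = 0.581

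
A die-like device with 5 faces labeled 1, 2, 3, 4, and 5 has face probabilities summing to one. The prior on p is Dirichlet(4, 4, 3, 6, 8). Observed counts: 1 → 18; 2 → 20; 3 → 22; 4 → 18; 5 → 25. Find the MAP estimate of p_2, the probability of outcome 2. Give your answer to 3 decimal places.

The posterior is Dirichlet(αᵢ + nᵢ) = Dirichlet(22, 24, 25, 24, 33).
For a Dirichlet(a₁,…,a_K) with all aᵢ > 1, the mode has j-th component (aⱼ − 1)/(Σaᵢ − K).
Here Σaᵢ = 128 and K = 5, so p_2 = (24 − 1)/(128 − 5) = 23/123 ≈ 0.187.

MAP estimate: 0.187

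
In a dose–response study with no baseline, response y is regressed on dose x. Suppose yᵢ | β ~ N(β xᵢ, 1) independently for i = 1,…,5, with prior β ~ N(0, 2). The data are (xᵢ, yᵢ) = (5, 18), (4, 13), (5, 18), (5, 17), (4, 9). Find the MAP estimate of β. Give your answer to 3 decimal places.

log p(β | y) = −Σ(yᵢ − βxᵢ)²/(2·1) − β²/(2·2) + const.
Setting the derivative to zero: Σxᵢ(yᵢ − βxᵢ)/1 − β/2 = 0, so β = Σxᵢyᵢ / (Σxᵢ² + σ²/τ²).
Σxᵢyᵢ = 5·18 + 4·13 + 5·18 + 5·17 + 4·9 = 353; Σxᵢ² = 107; σ²/τ² = 0.5.
β̂_MAP = 353 / (107 + 0.5) = 353/107.5 ≈ 3.284.

β̂_MAP = 3.284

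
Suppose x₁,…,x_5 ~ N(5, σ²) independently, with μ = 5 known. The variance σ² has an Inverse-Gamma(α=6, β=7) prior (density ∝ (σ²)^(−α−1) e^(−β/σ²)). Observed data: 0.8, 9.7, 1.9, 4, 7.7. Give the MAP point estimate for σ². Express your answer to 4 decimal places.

σ̂²_MAP = 3.7700

Sum of squared deviations about the known mean: SS = (0.8−5)² + (9.7−5)² + (1.9−5)² + (4−5)² + (7.7−5)² = 57.63.
The Normal likelihood contributes (σ²)^(−n/2) exp(−SS/(2σ²)), so the posterior is Inverse-Gamma(α + n/2, β + SS/2) = Inverse-Gamma(8.5, 35.815).
The mode of Inverse-Gamma(a, b) is b/(a+1) = 35.815/9.5 ≈ 3.7700.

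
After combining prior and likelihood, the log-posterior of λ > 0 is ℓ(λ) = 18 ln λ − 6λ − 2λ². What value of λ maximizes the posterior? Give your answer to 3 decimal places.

ℓ'(λ) = 18/λ − 6 − 4λ. Setting this to zero and multiplying by λ: 4λ² + 6λ − 18 = 0.
λ = (−6 + √(6² + 4·4·18)) / (2·4) = (−6 + √324) / 8 = (−6 + 18)/8 = 3/2.
ℓ''(λ) = −18/λ² − 4 < 0, confirming a maximum.

λ̂_MAP = 1.500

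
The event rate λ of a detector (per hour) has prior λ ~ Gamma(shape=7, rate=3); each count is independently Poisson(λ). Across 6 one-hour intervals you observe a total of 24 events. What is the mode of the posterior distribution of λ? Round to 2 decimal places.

λ̂_MAP = 3.33

Σxᵢ = 24, n = 6.
Posterior ∝ λ^6e^(−3λ) · λ^24e^(−6λ) = λ^30e^(−9λ), i.e. Gamma(shape=31, rate=9).
The mode of a Gamma(a, b) with a ≥ 1 (shape–rate) is (a−1)/b = 30/9 ≈ 3.33.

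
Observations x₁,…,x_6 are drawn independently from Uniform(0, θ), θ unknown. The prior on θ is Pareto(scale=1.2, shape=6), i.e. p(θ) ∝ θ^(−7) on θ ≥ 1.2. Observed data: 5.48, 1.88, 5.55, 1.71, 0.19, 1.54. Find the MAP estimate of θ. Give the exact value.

The Uniform(0, θ) likelihood is θ^(−n) for θ ≥ max(xᵢ), zero otherwise. Here max(xᵢ) = 5.55.
Posterior ∝ θ^(−7) · θ^(−6) = θ^(−13) on θ ≥ max(1.2, 5.55) = 5.55.
This density is strictly decreasing in θ, so the posterior mode lies at the lower boundary of the support.

θ̂_MAP = 5.55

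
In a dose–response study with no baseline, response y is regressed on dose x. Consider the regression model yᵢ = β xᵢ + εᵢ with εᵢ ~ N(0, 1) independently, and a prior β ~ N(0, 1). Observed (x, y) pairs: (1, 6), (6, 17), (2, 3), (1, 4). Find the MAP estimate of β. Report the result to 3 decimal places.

log p(β | y) = −Σ(yᵢ − βxᵢ)²/(2·1) − β²/(2·1) + const.
Setting the derivative to zero: Σxᵢ(yᵢ − βxᵢ)/1 − β/1 = 0, so β = Σxᵢyᵢ / (Σxᵢ² + σ²/τ²).
Σxᵢyᵢ = 1·6 + 6·17 + 2·3 + 1·4 = 118; Σxᵢ² = 42; σ²/τ² = 1.
β̂_MAP = 118 / (42 + 1) = 118/43 ≈ 2.744.

β̂_MAP = 2.744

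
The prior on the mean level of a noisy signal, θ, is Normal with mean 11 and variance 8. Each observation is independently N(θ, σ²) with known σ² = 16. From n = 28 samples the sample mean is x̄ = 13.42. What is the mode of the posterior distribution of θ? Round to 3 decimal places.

θ̂_MAP = 13.259

n = 28, x̄ = 13.42.
For a Normal prior and Normal likelihood with known variance, the posterior is Normal; its mode equals its mean, the precision-weighted average.
Prior precision 1/σ₀² = 1/8 = 0.125; data precision n/σ² = 28/16 = 1.75.
θ̂ = (0.125·11 + 1.75·13.42) / (0.125 + 1.75) = 24.86/1.875 = 4972/375 ≈ 13.259.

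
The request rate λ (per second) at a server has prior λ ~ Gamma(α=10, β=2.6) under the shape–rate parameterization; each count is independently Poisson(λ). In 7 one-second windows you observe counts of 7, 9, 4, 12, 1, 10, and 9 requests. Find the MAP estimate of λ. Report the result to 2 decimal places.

λ̂_MAP = 6.35

Σxᵢ = 7+9+4+12+1+10+9 = 52, with n = 7.
Posterior ∝ λ^9e^(−2.6λ) · λ^52e^(−7λ) = λ^61e^(−9.6λ), i.e. Gamma(shape=62, rate=9.6).
The mode of a Gamma(a, b) with a ≥ 1 (shape–rate) is (a−1)/b = 61/9.6 ≈ 6.35.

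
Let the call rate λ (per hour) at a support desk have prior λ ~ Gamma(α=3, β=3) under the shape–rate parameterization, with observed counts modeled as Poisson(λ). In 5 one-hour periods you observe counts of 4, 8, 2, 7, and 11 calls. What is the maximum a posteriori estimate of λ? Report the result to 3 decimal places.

λ̂_MAP = 4.250

Σxᵢ = 4+8+2+7+11 = 32, with n = 5.
Posterior ∝ λ^2e^(−3λ) · λ^32e^(−5λ) = λ^34e^(−8λ), i.e. Gamma(shape=35, rate=8).
The mode of a Gamma(a, b) with a ≥ 1 (shape–rate) is (a−1)/b = 34/8 ≈ 4.250.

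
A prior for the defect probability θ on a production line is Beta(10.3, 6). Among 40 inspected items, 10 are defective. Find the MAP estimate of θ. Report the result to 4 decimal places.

θ̂_MAP = 0.3554

Prior: Beta(10.3, 6).
Data: 10 successes in 40 trials. The binomial likelihood contributes θ^10(1−θ)^30, so the posterior is Beta(10.3+10, 6+30) = Beta(20.3, 36).
For Beta(a, b) with a, b > 1 the mode is (a−1)/(a+b−2) = 19.3/54.3 ≈ 0.3554.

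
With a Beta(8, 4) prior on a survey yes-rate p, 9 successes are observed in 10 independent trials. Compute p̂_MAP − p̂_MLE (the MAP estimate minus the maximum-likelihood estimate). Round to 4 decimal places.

Posterior is Beta(17, 5); MAP = (17−1)/(22−2) = 16/20 ≈ 0.80000.
MLE ignores the prior: p̂_MLE = k/n = 9/10 ≈ 0.90000.
Difference = 16/20 − 9/10 = -1/10 ≈ -0.1000.

MAP − MLE = -0.1000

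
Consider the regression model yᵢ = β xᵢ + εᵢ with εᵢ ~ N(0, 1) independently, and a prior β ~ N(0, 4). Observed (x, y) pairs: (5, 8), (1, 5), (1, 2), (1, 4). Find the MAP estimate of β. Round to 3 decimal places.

log p(β | y) = −Σ(yᵢ − βxᵢ)²/(2·1) − β²/(2·4) + const.
Setting the derivative to zero: Σxᵢ(yᵢ − βxᵢ)/1 − β/4 = 0, so β = Σxᵢyᵢ / (Σxᵢ² + σ²/τ²).
Σxᵢyᵢ = 5·8 + 1·5 + 1·2 + 1·4 = 51; Σxᵢ² = 28; σ²/τ² = 0.25.
β̂_MAP = 51 / (28 + 0.25) = 51/28.25 ≈ 1.805.

β̂_MAP = 1.805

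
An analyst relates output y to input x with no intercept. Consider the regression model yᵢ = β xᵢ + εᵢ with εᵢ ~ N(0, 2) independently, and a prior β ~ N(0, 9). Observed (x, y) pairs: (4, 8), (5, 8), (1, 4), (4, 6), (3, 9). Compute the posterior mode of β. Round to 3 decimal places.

log p(β | y) = −Σ(yᵢ − βxᵢ)²/(2·2) − β²/(2·9) + const.
Setting the derivative to zero: Σxᵢ(yᵢ − βxᵢ)/2 − β/9 = 0, so β = Σxᵢyᵢ / (Σxᵢ² + σ²/τ²).
Σxᵢyᵢ = 4·8 + 5·8 + 1·4 + 4·6 + 3·9 = 127; Σxᵢ² = 67; σ²/τ² = 2/9.
β̂_MAP = 127 / (67 + 2/9) = 127/(605/9) = 1143/605 ≈ 1.889.

β̂_MAP = 1.889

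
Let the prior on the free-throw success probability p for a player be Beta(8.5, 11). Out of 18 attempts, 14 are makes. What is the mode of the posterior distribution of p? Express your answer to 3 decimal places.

Prior: Beta(8.5, 11).
Data: 14 successes in 18 trials. The binomial likelihood contributes p^14(1−p)^4, so the posterior is Beta(8.5+14, 11+4) = Beta(22.5, 15).
For Beta(a, b) with a, b > 1 the mode is (a−1)/(a+b−2) = 21.5/35.5 ≈ 0.606.

p̂_MAP = 0.606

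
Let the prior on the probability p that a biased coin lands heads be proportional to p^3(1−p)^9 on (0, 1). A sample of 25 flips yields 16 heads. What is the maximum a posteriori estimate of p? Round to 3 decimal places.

The prior density ∝ p^3(1−p)^9 is the kernel of Beta(4, 10).
Data: 16 successes in 25 trials. The binomial likelihood contributes p^16(1−p)^9, so the posterior is Beta(4+16, 10+9) = Beta(20, 19).
For Beta(a, b) with a, b > 1 the mode is (a−1)/(a+b−2) = 19/37 ≈ 0.514.

p̂_MAP = 0.514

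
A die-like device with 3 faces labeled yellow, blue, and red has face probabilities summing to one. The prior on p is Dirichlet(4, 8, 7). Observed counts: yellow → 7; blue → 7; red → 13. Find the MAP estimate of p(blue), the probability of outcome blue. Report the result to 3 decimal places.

The posterior is Dirichlet(αᵢ + nᵢ) = Dirichlet(11, 15, 20).
For a Dirichlet(a₁,…,a_K) with all aᵢ > 1, the mode has j-th component (aⱼ − 1)/(Σaᵢ − K).
Here Σaᵢ = 46 and K = 3, so p(blue) = (15 − 1)/(46 − 3) = 14/43 ≈ 0.326.

MAP estimate of p(blue) = 0.326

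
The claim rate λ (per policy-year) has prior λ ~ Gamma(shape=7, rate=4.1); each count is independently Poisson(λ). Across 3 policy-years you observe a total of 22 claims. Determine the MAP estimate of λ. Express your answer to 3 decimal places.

λ̂_MAP = 3.944

Σxᵢ = 22, n = 3.
Posterior ∝ λ^6e^(−4.1λ) · λ^22e^(−3λ) = λ^28e^(−7.1λ), i.e. Gamma(shape=29, rate=7.1).
The mode of a Gamma(a, b) with a ≥ 1 (shape–rate) is (a−1)/b = 28/7.1 ≈ 3.944.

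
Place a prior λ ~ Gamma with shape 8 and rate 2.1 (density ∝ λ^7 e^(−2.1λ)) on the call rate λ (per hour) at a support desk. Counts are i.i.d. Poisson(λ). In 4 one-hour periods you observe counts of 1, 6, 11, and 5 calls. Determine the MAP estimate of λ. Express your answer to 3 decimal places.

λ̂_MAP = 4.918

Σxᵢ = 1+6+11+5 = 23, with n = 4.
Posterior ∝ λ^7e^(−2.1λ) · λ^23e^(−4λ) = λ^30e^(−6.1λ), i.e. Gamma(shape=31, rate=6.1).
The mode of a Gamma(a, b) with a ≥ 1 (shape–rate) is (a−1)/b = 30/6.1 ≈ 4.918.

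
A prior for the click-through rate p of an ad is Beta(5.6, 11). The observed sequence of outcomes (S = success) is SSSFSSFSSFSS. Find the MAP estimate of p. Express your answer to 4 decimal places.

Prior: Beta(5.6, 11).
Data: 9 successes in 12 trials (from the sequence). The binomial likelihood contributes p^9(1−p)^3, so the posterior is Beta(5.6+9, 11+3) = Beta(14.6, 14).
For Beta(a, b) with a, b > 1 the mode is (a−1)/(a+b−2) = 13.6/26.6 ≈ 0.5113.

p̂_MAP = 0.5113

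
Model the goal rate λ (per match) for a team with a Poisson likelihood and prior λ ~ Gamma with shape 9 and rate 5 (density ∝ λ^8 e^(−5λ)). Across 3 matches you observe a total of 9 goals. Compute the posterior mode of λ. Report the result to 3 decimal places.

λ̂_MAP = 2.125

Σxᵢ = 9, n = 3.
Posterior ∝ λ^8e^(−5λ) · λ^9e^(−3λ) = λ^17e^(−8λ), i.e. Gamma(shape=18, rate=8).
The mode of a Gamma(a, b) with a ≥ 1 (shape–rate) is (a−1)/b = 17/8 ≈ 2.125.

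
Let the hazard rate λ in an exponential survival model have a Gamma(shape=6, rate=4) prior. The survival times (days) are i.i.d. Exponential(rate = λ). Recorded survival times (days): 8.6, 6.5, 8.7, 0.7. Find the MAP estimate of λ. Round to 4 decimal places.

The Exponential(rate=λ) likelihood is ∝ λ^n e^(−λΣtᵢ). Here n = 4 and Σtᵢ = 8.6 + 6.5 + 8.7 + 0.7 = 24.5.
Posterior ∝ λ^5e^(−4λ) · λ^4e^(−24.5λ) = λ^9e^(−28.5λ), i.e. Gamma(10, 28.5).
Mode = (a−1)/b = 9/28.5 ≈ 0.3158.

λ̂_MAP = 0.3158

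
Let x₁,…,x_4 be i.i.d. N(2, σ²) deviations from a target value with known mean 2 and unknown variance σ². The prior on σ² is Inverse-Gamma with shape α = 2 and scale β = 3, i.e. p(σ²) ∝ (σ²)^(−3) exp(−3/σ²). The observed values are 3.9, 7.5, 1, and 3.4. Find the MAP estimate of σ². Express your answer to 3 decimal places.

Sum of squared deviations about the known mean: SS = (3.9−2)² + (7.5−2)² + (1−2)² + (3.4−2)² = 36.82.
The Normal likelihood contributes (σ²)^(−n/2) exp(−SS/(2σ²)), so the posterior is Inverse-Gamma(α + n/2, β + SS/2) = Inverse-Gamma(4, 21.41).
The mode of Inverse-Gamma(a, b) is b/(a+1) = 21.41/5 ≈ 4.282.

σ̂²_MAP = 4.282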